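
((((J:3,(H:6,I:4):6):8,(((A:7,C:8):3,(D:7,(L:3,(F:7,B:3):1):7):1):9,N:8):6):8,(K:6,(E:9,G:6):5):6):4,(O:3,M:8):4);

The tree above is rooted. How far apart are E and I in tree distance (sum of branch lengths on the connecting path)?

The path runs E → … → MRCA → … → I; the MRCA is the node subtending (((J,(H,I)),(((A,C),(D,(L,(F,B)))),N)),(K,(E,G))).
Branch lengths along that path: 9 + 5 + 6 + 8 + 8 + 6 + 4 = 46.

46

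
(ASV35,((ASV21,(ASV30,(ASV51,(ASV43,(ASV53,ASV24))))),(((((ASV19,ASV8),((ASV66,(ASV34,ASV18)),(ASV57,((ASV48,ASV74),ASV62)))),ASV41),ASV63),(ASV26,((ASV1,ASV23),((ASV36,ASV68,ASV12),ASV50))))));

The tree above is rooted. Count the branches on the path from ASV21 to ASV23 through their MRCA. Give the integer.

7

The MRCA of ASV21 and ASV23 is the node subtending ((ASV21,(ASV30,(ASV51,(ASV43,(ASV53,ASV24))))),(((((ASV19,ASV8),((ASV66,(ASV34,ASV18)),(ASV57,((ASV48,ASV74),ASV62)))),ASV41),ASV63),(ASV26,((ASV1,ASV23),((ASV36,ASV68,ASV12),ASV50))))).
From ASV21 up to that node: 2 branches. From ASV23 up to the same node: 5 branches. Total: 2 + 5 = 7.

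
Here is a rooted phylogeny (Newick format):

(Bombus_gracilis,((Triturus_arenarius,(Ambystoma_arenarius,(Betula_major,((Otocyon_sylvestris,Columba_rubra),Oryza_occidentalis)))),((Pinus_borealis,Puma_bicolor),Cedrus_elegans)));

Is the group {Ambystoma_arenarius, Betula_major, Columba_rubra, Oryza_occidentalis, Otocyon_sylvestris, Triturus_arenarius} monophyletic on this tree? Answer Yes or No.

Yes

The most recent common ancestor of these taxa subtends (Triturus_arenarius,(Ambystoma_arenarius,(Betula_major,((Otocyon_sylvestris,Columba_rubra),Oryza_occidentalis)))).
That clade has exactly 6 tips — every listed taxon and nothing else — so the group is monophyletic.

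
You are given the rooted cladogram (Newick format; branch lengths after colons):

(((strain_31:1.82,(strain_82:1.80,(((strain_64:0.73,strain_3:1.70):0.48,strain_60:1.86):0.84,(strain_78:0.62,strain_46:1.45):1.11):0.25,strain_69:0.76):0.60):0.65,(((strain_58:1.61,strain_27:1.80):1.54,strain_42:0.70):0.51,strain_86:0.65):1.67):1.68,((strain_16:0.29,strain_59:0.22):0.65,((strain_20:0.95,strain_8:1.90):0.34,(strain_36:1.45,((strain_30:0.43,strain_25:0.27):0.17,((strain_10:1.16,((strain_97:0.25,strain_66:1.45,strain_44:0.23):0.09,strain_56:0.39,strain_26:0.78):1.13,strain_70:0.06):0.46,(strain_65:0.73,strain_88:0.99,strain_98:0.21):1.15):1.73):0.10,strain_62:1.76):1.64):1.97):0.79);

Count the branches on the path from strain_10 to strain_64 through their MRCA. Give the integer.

14

The MRCA of strain_10 and strain_64 is the root of the tree.
From strain_10 up to that node: 7 branches. From strain_64 up to the same node: 7 branches. Total: 7 + 7 = 14.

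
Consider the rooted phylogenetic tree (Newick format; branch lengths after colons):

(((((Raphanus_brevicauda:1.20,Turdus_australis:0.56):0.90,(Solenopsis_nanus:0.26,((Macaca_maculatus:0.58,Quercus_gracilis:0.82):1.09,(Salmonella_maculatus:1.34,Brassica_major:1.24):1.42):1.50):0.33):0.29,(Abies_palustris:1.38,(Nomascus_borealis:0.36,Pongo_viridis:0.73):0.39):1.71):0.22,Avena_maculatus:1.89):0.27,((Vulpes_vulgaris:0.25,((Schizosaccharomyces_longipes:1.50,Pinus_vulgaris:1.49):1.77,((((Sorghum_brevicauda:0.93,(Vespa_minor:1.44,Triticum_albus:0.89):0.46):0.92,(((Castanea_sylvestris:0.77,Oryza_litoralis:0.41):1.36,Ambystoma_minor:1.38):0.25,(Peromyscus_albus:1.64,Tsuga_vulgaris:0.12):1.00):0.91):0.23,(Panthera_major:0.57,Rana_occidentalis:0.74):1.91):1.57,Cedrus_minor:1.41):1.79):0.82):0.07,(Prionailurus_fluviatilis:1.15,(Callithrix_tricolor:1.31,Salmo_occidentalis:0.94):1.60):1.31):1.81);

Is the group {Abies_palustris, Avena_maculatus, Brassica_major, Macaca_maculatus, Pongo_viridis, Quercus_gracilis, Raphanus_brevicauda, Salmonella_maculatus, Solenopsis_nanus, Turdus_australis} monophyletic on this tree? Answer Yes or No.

The MRCA of the listed taxa subtends ((((Raphanus_brevicauda,Turdus_australis),(Solenopsis_nanus,((Macaca_maculatus,Quercus_gracilis),(Salmonella_maculatus,Brassica_major)))),(Abies_palustris,(Nomascus_borealis,Pongo_viridis))),Avena_maculatus).
That clade also contains Nomascus_borealis, which is not in the proposed group, so the group is not monophyletic.

No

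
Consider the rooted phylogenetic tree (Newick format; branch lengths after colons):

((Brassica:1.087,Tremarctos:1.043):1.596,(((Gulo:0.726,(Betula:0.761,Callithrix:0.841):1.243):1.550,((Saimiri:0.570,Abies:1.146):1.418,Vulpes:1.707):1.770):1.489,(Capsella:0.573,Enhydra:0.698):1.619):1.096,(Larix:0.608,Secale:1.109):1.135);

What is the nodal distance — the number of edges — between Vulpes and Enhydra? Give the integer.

5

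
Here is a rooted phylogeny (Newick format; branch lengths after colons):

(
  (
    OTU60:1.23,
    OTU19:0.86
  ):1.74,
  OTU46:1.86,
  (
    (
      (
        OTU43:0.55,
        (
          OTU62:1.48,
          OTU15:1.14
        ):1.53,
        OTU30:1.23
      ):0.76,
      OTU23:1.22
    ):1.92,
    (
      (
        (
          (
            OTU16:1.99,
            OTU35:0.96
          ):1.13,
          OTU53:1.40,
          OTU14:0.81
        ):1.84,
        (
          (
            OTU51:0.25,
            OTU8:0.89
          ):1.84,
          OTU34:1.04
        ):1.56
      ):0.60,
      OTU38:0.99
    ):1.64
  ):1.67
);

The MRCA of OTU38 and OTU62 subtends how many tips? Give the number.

13

The MRCA of OTU38 and OTU62 is the node subtending (((OTU43,(OTU62,OTU15),OTU30),OTU23),((((OTU16,OTU35),OTU53,OTU14),((OTU51,OTU8),OTU34)),OTU38)).
That clade contains 13 terminal taxa: OTU14, OTU15, OTU16, OTU23, OTU30, OTU34, OTU35, OTU38, OTU43, OTU51, OTU53, OTU62, OTU8.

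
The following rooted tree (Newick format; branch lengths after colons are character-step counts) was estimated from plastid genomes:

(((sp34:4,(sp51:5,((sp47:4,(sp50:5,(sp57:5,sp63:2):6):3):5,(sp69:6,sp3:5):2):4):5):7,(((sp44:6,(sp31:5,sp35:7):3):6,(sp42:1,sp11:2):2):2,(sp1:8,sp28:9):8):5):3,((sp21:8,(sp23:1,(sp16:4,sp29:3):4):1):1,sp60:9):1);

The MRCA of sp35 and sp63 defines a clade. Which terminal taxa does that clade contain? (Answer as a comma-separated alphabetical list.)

sp1, sp11, sp28, sp3, sp31, sp34, sp35, sp42, sp44, sp47, sp50, sp51, sp57, sp63, sp69

Tracing sp35: it sits inside (sp31,sp35).
Tracing sp63: it sits inside (sp57,sp63).
The smallest clade enclosing both is ((sp34,(sp51,((sp47,(sp50,(sp57,sp63))),(sp69,sp3)))),(((sp44,(sp31,sp35)),(sp42,sp11)),(sp1,sp28))); the answer is its 15 terminal taxa in alphabetical order.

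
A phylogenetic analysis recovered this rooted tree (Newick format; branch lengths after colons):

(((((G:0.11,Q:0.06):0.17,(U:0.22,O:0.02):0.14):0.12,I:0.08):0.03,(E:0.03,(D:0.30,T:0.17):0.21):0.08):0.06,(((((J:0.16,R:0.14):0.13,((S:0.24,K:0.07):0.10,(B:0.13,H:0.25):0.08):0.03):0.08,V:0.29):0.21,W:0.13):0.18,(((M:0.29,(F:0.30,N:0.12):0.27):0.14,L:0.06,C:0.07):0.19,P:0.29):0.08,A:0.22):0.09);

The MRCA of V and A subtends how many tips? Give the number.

15

The MRCA of V and A is the node subtending (((((J,R),((S,K),(B,H))),V),W),(((M,(F,N)),L,C),P),A).
That clade contains 15 terminal taxa: A, B, C, F, H, J, K, L, M, N, P, R, S, V, W.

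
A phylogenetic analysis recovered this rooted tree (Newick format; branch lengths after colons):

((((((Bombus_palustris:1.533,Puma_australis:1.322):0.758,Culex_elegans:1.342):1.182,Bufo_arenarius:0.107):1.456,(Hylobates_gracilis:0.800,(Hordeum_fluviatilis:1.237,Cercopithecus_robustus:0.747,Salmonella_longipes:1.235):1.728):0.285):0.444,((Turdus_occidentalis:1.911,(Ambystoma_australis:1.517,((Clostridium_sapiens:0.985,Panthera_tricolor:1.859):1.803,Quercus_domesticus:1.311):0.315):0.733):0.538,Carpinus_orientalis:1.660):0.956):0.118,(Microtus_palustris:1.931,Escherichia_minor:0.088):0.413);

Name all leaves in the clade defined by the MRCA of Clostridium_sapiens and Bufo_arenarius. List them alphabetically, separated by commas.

Ambystoma_australis, Bombus_palustris, Bufo_arenarius, Carpinus_orientalis, Cercopithecus_robustus, Clostridium_sapiens, Culex_elegans, Hordeum_fluviatilis, Hylobates_gracilis, Panthera_tricolor, Puma_australis, Quercus_domesticus, Salmonella_longipes, Turdus_occidentalis

Tracing Clostridium_sapiens: it sits inside (Clostridium_sapiens,Panthera_tricolor).
Tracing Bufo_arenarius: it sits inside (((Bombus_palustris,Puma_australis),Culex_elegans),Bufo_arenarius).
The smallest clade enclosing both is (((((Bombus_palustris,Puma_australis),Culex_elegans),Bufo_arenarius),(Hylobates_gracilis,(Hordeum_fluviatilis,Cercopithecus_robustus,Salmonella_longipes))),((Turdus_occidentalis,(Ambystoma_australis,((Clostridium_sapiens,Panthera_tricolor),Quercus_domesticus))),Carpinus_orientalis)); the answer is its 14 terminal taxa in alphabetical order.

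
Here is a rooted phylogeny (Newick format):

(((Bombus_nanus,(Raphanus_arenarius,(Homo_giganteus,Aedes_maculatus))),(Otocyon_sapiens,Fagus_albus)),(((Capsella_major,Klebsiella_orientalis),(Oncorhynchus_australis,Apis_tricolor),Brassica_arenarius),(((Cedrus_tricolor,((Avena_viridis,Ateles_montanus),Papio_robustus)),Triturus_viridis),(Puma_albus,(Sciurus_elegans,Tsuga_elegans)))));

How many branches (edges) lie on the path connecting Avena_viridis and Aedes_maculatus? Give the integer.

12

The MRCA of Avena_viridis and Aedes_maculatus is the root of the tree.
From Avena_viridis up to that node: 7 branches. From Aedes_maculatus up to the same node: 5 branches. Total: 7 + 5 = 12.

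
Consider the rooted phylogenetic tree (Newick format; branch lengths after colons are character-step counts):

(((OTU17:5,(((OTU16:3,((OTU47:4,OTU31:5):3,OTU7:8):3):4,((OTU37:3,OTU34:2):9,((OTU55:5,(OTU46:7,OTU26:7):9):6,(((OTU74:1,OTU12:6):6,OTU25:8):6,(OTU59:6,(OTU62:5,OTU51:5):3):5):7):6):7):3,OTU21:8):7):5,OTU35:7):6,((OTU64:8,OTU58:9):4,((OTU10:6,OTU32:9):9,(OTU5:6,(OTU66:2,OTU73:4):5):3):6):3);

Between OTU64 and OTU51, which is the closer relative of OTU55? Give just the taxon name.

The MRCA of OTU55 and OTU51 subtends ((OTU55,(OTU46,OTU26)),(((OTU74,OTU12),OTU25),(OTU59,(OTU62,OTU51)))) (9 taxa).
The MRCA of OTU55 and OTU64 is the root, subtending the entire tree (25 taxa).
The first is nested inside the second, so OTU55 shares a more recent common ancestor with OTU51.

OTU51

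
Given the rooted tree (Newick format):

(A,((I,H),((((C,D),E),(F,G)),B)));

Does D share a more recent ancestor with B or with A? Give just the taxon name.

The MRCA of D and B subtends ((((C,D),E),(F,G)),B) (6 taxa).
The MRCA of D and A is the root, subtending the entire tree (9 taxa).
The first is nested inside the second, so D shares a more recent common ancestor with B.

B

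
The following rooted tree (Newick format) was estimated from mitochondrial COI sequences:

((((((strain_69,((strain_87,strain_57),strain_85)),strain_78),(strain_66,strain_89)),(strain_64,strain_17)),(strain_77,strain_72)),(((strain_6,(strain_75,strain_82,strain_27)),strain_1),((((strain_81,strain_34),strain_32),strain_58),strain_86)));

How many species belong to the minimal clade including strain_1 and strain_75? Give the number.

The MRCA of strain_1 and strain_75 is the node subtending ((strain_6,(strain_75,strain_82,strain_27)),strain_1).
That clade contains 5 terminal taxa: strain_1, strain_27, strain_6, strain_75, strain_82.

5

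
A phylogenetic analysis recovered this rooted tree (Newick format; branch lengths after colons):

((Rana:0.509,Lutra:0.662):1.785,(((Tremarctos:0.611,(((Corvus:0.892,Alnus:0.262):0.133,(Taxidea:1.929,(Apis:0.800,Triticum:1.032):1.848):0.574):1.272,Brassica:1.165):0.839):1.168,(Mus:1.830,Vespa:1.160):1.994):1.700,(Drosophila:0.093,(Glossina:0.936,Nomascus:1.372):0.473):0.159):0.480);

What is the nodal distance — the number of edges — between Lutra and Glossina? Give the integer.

The MRCA of Lutra and Glossina is the root of the tree.
From Lutra up to that node: 2 branches. From Glossina up to the same node: 4 branches. Total: 2 + 4 = 6.

6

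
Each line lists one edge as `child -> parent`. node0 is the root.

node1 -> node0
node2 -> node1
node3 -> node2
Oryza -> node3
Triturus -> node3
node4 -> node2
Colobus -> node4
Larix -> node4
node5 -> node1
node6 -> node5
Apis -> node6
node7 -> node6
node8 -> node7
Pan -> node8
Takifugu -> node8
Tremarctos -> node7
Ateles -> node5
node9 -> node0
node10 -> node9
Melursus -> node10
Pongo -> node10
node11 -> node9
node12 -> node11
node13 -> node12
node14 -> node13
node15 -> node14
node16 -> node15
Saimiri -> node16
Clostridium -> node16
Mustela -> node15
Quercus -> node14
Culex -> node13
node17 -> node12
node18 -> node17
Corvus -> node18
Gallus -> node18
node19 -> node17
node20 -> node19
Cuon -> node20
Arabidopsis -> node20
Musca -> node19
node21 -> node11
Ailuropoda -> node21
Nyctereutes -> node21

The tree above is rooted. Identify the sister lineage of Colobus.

Larix

Colobus attaches to the tree at the node subtending (Colobus,Larix).
The other lineage descending from that same node — the sister group — is the single tip Larix.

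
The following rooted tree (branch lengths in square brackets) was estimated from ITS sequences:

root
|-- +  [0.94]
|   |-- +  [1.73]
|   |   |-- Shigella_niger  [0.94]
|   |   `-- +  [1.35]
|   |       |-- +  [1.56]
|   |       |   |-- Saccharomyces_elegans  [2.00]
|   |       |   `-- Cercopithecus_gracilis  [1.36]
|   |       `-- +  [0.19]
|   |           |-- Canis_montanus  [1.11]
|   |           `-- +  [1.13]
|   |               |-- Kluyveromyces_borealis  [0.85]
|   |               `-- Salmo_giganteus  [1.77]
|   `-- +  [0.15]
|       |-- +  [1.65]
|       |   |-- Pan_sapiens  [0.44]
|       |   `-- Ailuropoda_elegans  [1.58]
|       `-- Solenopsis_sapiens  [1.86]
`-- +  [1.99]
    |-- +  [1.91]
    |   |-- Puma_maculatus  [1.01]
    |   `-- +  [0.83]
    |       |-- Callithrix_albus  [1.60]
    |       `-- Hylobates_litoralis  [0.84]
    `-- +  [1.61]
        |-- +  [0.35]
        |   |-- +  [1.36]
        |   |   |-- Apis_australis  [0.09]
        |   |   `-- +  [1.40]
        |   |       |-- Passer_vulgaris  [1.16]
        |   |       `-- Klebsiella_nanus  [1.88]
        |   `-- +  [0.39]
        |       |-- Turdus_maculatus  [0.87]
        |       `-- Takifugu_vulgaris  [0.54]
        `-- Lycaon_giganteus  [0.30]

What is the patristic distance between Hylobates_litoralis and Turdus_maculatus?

6.80

The path runs Hylobates_litoralis → … → MRCA → … → Turdus_maculatus; the MRCA is the node subtending ((Puma_maculatus,(Callithrix_albus,Hylobates_litoralis)),(((Apis_australis,(Passer_vulgaris,Klebsiella_nanus)),(Turdus_maculatus,Takifugu_vulgaris)),Lycaon_giganteus)).
Branch lengths along that path: 0.84 + 0.83 + 1.91 + 1.61 + 0.35 + 0.39 + 0.87 = 6.80.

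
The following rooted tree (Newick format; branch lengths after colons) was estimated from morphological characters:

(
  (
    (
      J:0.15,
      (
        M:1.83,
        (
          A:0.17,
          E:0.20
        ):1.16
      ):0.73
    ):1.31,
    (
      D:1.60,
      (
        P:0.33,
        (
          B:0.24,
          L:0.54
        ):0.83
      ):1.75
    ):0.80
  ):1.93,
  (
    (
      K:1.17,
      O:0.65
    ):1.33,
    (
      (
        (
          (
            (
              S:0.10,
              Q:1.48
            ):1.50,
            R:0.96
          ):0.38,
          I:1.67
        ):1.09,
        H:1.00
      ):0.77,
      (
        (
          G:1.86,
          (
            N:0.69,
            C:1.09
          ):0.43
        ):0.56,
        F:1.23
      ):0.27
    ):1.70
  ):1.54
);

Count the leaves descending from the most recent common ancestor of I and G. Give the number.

The MRCA of I and G is the node subtending (((((S,Q),R),I),H),((G,(N,C)),F)).
That clade contains 9 terminal taxa: C, F, G, H, I, N, Q, R, S.

9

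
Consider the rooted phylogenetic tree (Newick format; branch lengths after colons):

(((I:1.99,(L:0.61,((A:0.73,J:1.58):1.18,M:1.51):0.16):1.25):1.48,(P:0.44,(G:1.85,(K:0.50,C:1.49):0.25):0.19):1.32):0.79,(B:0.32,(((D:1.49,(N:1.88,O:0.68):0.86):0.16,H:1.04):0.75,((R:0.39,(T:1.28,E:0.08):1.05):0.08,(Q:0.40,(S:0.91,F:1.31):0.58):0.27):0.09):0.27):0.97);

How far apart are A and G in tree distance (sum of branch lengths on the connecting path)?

The path runs A → … → MRCA → … → G; the MRCA is the node subtending ((I,(L,((A,J),M))),(P,(G,(K,C)))).
Branch lengths along that path: 0.73 + 1.18 + 0.16 + 1.25 + 1.48 + 1.32 + 0.19 + 1.85 = 8.16.

8.16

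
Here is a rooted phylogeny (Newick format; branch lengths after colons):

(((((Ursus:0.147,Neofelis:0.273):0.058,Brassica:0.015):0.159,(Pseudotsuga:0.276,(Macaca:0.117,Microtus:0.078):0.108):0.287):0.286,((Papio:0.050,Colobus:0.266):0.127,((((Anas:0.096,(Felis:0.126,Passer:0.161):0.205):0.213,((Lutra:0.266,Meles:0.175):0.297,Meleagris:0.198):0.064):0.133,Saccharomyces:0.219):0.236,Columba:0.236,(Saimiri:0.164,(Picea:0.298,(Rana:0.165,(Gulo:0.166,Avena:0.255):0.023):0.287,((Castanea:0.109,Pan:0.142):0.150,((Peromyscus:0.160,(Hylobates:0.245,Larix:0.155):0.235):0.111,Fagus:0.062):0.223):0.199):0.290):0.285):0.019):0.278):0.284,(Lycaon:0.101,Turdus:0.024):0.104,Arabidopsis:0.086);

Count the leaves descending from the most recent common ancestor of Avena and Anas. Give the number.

The MRCA of Avena and Anas is the node subtending ((((Anas,(Felis,Passer)),((Lutra,Meles),Meleagris)),Saccharomyces),Columba,(Saimiri,(Picea,(Rana,(Gulo,Avena)),((Castanea,Pan),((Peromyscus,(Hylobates,Larix)),Fagus))))).
That clade contains 19 terminal taxa: Anas, Avena, Castanea, Columba, Fagus, Felis, Gulo, Hylobates, Larix, Lutra, Meleagris, Meles, Pan, Passer, Peromyscus, Picea, Rana, Saccharomyces, Saimiri.

19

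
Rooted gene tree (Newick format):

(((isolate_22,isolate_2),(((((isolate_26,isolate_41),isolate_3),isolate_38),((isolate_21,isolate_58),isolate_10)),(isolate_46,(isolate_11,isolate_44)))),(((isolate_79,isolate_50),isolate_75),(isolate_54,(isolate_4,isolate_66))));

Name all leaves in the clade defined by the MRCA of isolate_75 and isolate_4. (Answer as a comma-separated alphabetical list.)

isolate_4, isolate_50, isolate_54, isolate_66, isolate_75, isolate_79

Tracing isolate_75: it sits inside ((isolate_79,isolate_50),isolate_75).
Tracing isolate_4: it sits inside (isolate_4,isolate_66).
The smallest clade enclosing both is (((isolate_79,isolate_50),isolate_75),(isolate_54,(isolate_4,isolate_66))); the answer is its 6 terminal taxa in alphabetical order.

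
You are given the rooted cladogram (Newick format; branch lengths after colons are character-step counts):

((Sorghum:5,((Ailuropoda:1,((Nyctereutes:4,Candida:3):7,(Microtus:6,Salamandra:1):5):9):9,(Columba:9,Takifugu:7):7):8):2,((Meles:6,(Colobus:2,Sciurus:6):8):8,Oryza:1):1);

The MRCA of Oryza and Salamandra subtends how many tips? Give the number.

12

The MRCA of Oryza and Salamandra is the root, so the clade is the entire tree.
That clade contains 12 terminal taxa: Ailuropoda, Candida, Colobus, Columba, Meles, Microtus, Nyctereutes, Oryza, Salamandra, Sciurus, Sorghum, Takifugu.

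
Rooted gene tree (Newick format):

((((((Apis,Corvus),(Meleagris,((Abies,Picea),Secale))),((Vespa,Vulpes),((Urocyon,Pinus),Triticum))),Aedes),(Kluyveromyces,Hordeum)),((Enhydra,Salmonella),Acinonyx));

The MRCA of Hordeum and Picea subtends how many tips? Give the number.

14

The MRCA of Hordeum and Picea is the node subtending (((((Apis,Corvus),(Meleagris,((Abies,Picea),Secale))),((Vespa,Vulpes),((Urocyon,Pinus),Triticum))),Aedes),(Kluyveromyces,Hordeum)).
That clade contains 14 terminal taxa: Abies, Aedes, Apis, Corvus, Hordeum, Kluyveromyces, Meleagris, Picea, Pinus, Secale, Triticum, Urocyon, Vespa, Vulpes.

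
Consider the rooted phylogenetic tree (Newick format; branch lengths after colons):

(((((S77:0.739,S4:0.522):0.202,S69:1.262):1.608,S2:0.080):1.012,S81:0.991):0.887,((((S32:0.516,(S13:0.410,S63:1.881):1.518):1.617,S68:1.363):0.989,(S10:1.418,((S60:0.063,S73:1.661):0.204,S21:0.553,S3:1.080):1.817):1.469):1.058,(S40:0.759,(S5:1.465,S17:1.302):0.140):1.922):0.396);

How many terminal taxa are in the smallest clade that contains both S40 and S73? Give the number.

The MRCA of S40 and S73 is the node subtending ((((S32,(S13,S63)),S68),(S10,((S60,S73),S21,S3))),(S40,(S5,S17))).
That clade contains 12 terminal taxa: S10, S13, S17, S21, S3, S32, S40, S5, S60, S63, S68, S73.

12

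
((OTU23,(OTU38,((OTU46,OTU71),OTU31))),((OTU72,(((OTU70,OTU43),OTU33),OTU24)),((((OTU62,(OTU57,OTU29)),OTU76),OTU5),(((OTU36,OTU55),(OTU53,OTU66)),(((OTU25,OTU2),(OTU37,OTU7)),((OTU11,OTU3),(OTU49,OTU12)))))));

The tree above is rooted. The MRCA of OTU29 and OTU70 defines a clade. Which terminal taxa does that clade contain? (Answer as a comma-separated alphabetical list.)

Tracing OTU29: it sits inside (OTU57,OTU29).
Tracing OTU70: it sits inside (OTU70,OTU43).
The smallest clade enclosing both is ((OTU72,(((OTU70,OTU43),OTU33),OTU24)),((((OTU62,(OTU57,OTU29)),OTU76),OTU5),(((OTU36,OTU55),(OTU53,OTU66)),(((OTU25,OTU2),(OTU37,OTU7)),((OTU11,OTU3),(OTU49,OTU12)))))); the answer is its 22 terminal taxa in alphabetical order.

OTU11, OTU12, OTU2, OTU24, OTU25, OTU29, OTU3, OTU33, OTU36, OTU37, OTU43, OTU49, OTU5, OTU53, OTU55, OTU57, OTU62, OTU66, OTU7, OTU70, OTU72, OTU76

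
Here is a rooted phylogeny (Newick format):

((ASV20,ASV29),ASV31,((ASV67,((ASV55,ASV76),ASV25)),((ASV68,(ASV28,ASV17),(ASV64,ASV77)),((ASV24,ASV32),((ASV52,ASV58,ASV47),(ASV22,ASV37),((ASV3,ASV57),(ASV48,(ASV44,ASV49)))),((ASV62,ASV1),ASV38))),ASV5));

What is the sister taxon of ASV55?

ASV55 attaches to the tree at the node subtending (ASV55,ASV76).
The other lineage descending from that same node — the sister group — is the single tip ASV76.

ASV76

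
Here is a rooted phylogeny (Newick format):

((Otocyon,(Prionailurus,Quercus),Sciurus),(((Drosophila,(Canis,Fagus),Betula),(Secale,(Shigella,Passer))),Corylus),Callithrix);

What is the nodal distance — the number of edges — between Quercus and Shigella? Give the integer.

8

The MRCA of Quercus and Shigella is the root of the tree.
From Quercus up to that node: 3 branches. From Shigella up to the same node: 5 branches. Total: 3 + 5 = 8.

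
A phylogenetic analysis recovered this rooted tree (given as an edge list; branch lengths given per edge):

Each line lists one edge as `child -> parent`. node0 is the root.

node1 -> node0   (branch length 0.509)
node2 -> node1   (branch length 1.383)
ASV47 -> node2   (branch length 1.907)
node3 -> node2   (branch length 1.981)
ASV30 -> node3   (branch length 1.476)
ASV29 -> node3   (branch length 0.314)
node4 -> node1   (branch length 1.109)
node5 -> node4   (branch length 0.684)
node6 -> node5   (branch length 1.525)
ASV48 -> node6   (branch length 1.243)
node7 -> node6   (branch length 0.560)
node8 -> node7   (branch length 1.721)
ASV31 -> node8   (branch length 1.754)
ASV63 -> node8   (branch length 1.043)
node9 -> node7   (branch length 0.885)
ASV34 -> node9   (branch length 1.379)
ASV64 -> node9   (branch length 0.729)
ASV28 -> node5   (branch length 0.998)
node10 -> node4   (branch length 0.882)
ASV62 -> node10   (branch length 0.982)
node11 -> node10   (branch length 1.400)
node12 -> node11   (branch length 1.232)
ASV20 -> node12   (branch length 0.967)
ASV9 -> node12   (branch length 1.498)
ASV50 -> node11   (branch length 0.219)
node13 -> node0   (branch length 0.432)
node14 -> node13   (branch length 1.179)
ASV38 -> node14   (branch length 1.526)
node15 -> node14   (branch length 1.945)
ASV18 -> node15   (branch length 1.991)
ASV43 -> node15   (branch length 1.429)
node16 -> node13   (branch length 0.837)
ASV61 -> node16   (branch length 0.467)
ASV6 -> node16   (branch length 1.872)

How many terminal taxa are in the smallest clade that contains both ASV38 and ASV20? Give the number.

The MRCA of ASV38 and ASV20 is the root, so the clade is the entire tree.
That clade contains 18 terminal taxa: ASV18, ASV20, ASV28, ASV29, ASV30, ASV31, ASV34, ASV38, ASV43, ASV47, ASV48, ASV50, ASV6, ASV61, ASV62, ASV63, ASV64, ASV9.

18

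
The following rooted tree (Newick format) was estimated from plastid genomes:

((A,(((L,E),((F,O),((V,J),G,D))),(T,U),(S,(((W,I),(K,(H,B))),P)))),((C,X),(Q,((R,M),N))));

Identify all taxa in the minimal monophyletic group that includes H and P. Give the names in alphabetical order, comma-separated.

B, H, I, K, P, W

Tracing H: it sits inside (H,B).
Tracing P: it sits inside (((W,I),(K,(H,B))),P).
The smallest clade enclosing both is (((W,I),(K,(H,B))),P); the answer is its 6 terminal taxa in alphabetical order.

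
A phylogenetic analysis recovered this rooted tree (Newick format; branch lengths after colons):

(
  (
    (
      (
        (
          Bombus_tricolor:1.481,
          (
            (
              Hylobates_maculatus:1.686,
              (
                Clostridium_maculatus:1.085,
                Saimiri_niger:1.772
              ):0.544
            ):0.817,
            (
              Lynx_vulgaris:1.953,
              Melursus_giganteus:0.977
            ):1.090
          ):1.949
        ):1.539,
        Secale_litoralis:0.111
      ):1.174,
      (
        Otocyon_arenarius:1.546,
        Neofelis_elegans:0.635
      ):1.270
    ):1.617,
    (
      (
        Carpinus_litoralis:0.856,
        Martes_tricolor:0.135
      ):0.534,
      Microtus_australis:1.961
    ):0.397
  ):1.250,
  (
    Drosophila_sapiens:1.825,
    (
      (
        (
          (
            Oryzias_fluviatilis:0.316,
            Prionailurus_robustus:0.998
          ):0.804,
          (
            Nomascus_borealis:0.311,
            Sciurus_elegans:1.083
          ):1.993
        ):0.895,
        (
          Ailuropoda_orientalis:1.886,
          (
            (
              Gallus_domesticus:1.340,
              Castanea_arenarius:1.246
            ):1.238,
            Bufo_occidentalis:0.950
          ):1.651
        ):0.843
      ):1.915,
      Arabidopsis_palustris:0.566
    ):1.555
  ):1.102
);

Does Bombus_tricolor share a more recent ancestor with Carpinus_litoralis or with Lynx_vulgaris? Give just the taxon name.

The MRCA of Bombus_tricolor and Lynx_vulgaris subtends (Bombus_tricolor,((Hylobates_maculatus,(Clostridium_maculatus,Saimiri_niger)),(Lynx_vulgaris,Melursus_giganteus))) (6 taxa).
The MRCA of Bombus_tricolor and Carpinus_litoralis subtends ((((Bombus_tricolor,((Hylobates_maculatus,(Clostridium_maculatus,Saimiri_niger)),(Lynx_vulgaris,Melursus_giganteus))),Secale_litoralis),(Otocyon_arenarius,Neofelis_elegans)),((Carpinus_litoralis,Martes_tricolor),Microtus_australis)) (12 taxa).
The first is nested inside the second, so Bombus_tricolor shares a more recent common ancestor with Lynx_vulgaris.

Lynx_vulgaris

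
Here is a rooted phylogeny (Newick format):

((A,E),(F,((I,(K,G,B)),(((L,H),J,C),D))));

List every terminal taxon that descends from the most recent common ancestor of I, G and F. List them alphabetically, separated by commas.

B, C, D, F, G, H, I, J, K, L

Tracing I: it sits inside (I,(K,G,B)).
Tracing G: it sits inside (K,G,B).
Tracing F: it sits inside (F,((I,(K,G,B)),(((L,H),J,C),D))).
The smallest clade enclosing all 3 is (F,((I,(K,G,B)),(((L,H),J,C),D))); the answer is its 10 terminal taxa in alphabetical order.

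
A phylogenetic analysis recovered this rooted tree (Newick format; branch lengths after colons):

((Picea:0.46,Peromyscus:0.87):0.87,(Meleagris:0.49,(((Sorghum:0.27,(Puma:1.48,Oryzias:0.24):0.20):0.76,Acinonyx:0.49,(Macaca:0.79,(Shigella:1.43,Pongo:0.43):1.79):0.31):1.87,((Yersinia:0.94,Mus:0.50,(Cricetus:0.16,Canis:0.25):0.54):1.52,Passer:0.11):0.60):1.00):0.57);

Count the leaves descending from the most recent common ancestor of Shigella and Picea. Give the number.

The MRCA of Shigella and Picea is the root, so the clade is the entire tree.
That clade contains 15 terminal taxa: Acinonyx, Canis, Cricetus, Macaca, Meleagris, Mus, Oryzias, Passer, Peromyscus, Picea, Pongo, Puma, Shigella, Sorghum, Yersinia.

15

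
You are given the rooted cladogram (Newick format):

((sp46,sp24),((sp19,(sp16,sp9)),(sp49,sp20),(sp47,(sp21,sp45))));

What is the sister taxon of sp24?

sp24 attaches to the tree at the node subtending (sp46,sp24).
The other lineage descending from that same node — the sister group — is the single tip sp46.

sp46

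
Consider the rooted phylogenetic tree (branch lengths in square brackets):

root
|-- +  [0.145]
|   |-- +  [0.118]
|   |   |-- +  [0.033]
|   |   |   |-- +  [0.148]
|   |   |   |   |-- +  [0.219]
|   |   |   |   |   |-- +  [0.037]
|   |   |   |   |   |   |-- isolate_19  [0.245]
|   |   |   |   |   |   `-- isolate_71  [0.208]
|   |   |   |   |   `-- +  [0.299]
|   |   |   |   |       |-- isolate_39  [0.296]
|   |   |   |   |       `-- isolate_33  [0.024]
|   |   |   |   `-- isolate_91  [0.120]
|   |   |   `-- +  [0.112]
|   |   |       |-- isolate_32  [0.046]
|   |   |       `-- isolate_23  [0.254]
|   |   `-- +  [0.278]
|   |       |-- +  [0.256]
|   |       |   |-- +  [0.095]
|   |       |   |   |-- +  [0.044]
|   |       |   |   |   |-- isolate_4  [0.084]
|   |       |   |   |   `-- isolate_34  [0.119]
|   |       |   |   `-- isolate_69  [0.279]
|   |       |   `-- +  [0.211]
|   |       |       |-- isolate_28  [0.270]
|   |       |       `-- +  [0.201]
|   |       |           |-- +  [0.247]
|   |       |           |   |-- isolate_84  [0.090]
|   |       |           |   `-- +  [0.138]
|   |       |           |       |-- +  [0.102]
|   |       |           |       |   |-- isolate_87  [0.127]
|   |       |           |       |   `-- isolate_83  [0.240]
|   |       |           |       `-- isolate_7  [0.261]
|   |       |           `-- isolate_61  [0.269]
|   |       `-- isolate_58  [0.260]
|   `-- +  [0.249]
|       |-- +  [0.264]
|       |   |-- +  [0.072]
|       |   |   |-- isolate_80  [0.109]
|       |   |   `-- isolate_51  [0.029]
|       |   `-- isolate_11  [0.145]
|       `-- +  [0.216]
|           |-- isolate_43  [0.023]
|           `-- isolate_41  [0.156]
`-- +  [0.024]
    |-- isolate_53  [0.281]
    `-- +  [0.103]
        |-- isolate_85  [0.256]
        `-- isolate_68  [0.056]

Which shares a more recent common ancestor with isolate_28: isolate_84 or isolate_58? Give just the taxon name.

The MRCA of isolate_28 and isolate_84 subtends (isolate_28,((isolate_84,((isolate_87,isolate_83),isolate_7)),isolate_61)) (6 taxa).
The MRCA of isolate_28 and isolate_58 subtends ((((isolate_4,isolate_34),isolate_69),(isolate_28,((isolate_84,((isolate_87,isolate_83),isolate_7)),isolate_61))),isolate_58) (10 taxa).
The first is nested inside the second, so isolate_28 shares a more recent common ancestor with isolate_84.

isolate_84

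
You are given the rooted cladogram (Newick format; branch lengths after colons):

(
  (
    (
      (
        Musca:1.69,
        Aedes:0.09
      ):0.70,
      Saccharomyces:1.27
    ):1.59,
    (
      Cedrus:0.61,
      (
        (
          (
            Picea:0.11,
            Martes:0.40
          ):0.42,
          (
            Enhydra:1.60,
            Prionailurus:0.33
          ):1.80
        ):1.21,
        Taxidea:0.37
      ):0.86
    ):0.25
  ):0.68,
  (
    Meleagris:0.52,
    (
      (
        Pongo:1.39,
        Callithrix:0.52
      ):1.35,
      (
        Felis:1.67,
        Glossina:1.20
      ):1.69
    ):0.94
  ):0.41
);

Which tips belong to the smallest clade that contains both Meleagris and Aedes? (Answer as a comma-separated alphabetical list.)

Aedes, Callithrix, Cedrus, Enhydra, Felis, Glossina, Martes, Meleagris, Musca, Picea, Pongo, Prionailurus, Saccharomyces, Taxidea

Tracing Meleagris: it sits inside (Meleagris,((Pongo,Callithrix),(Felis,Glossina))).
Tracing Aedes: it sits inside (Musca,Aedes).
The smallest clade enclosing both is the whole tree (their MRCA is the root), so the answer is all 14 tips in alphabetical order.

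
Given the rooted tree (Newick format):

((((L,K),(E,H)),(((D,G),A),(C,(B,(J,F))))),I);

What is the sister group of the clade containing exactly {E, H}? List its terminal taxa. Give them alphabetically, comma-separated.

The clade containing exactly {E, H} attaches to the tree at the node subtending ((L,K),(E,H)).
The other lineage descending from that same node — the sister group — is (L,K); its 2 tips in alphabetical order are the answer.

K, L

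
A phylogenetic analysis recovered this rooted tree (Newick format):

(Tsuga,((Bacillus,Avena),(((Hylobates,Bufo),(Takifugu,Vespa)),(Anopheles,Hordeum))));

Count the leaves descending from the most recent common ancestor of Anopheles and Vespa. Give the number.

6

The MRCA of Anopheles and Vespa is the node subtending (((Hylobates,Bufo),(Takifugu,Vespa)),(Anopheles,Hordeum)).
That clade contains 6 terminal taxa: Anopheles, Bufo, Hordeum, Hylobates, Takifugu, Vespa.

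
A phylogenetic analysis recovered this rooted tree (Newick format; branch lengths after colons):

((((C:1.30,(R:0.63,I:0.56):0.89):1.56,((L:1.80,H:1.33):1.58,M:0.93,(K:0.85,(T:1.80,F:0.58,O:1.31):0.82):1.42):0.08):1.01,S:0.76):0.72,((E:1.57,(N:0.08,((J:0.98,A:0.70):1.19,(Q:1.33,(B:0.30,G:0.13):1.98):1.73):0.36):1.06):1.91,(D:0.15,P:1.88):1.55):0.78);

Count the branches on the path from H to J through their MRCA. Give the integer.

The MRCA of H and J is the root of the tree.
From H up to that node: 5 branches. From J up to the same node: 6 branches. Total: 5 + 6 = 11.

11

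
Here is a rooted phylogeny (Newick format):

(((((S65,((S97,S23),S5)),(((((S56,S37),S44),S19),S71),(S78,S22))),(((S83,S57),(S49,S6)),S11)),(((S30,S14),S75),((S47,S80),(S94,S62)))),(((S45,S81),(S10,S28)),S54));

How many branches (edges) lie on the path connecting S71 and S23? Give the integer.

7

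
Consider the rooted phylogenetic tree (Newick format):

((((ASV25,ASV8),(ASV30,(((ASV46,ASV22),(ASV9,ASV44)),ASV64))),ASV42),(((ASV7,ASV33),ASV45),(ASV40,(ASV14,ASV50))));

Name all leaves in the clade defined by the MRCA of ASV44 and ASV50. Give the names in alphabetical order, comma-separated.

ASV14, ASV22, ASV25, ASV30, ASV33, ASV40, ASV42, ASV44, ASV45, ASV46, ASV50, ASV64, ASV7, ASV8, ASV9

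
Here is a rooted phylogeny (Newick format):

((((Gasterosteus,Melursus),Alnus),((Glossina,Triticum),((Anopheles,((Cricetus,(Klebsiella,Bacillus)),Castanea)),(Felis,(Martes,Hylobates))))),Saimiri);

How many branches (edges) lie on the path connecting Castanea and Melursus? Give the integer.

8

The MRCA of Castanea and Melursus is the node subtending (((Gasterosteus,Melursus),Alnus),((Glossina,Triticum),((Anopheles,((Cricetus,(Klebsiella,Bacillus)),Castanea)),(Felis,(Martes,Hylobates))))).
From Castanea up to that node: 5 branches. From Melursus up to the same node: 3 branches. Total: 5 + 3 = 8.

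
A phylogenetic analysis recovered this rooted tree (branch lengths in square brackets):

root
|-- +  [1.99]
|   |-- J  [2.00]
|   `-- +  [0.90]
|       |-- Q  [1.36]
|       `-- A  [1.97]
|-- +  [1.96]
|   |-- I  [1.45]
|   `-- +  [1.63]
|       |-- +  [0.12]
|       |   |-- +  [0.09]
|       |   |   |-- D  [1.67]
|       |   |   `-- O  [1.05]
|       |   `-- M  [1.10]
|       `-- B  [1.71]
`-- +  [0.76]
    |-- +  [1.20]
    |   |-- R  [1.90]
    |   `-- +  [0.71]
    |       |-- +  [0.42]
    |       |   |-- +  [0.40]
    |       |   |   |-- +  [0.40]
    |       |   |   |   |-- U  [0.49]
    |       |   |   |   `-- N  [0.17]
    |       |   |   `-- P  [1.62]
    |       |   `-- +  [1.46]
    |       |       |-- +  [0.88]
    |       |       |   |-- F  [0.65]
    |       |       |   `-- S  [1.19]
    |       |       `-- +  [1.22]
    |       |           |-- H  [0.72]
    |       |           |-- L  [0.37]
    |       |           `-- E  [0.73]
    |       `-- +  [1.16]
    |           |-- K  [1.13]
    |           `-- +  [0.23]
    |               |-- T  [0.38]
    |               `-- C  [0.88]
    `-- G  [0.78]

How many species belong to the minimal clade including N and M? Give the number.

21

The MRCA of N and M is the root, so the clade is the entire tree.
That clade contains 21 terminal taxa: A, B, C, D, E, F, G, H, I, J, K, L, M, N, O, P, Q, R, S, T, U.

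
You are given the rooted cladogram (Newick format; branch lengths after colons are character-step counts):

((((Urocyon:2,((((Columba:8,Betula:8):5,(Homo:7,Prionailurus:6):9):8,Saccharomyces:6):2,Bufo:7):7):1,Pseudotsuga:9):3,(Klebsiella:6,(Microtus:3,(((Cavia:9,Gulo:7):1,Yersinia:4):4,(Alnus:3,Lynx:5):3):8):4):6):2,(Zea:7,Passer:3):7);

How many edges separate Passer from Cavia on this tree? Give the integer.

The MRCA of Passer and Cavia is the root of the tree.
From Passer up to that node: 2 branches. From Cavia up to the same node: 7 branches. Total: 2 + 7 = 9.

9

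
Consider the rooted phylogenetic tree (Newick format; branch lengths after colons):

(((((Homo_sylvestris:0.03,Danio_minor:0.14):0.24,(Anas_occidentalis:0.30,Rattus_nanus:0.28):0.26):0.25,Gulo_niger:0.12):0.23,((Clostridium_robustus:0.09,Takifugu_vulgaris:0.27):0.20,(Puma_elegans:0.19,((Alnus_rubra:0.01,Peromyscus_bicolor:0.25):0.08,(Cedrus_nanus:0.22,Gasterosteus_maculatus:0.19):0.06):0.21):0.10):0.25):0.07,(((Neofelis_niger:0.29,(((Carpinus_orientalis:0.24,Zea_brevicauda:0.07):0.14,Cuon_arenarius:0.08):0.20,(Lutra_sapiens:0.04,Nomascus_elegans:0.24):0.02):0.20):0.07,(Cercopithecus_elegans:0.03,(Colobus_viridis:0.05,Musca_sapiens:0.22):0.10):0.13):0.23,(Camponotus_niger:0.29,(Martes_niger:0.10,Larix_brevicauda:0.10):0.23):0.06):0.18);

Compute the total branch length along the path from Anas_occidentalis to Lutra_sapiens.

1.85

The path runs Anas_occidentalis → … → MRCA → … → Lutra_sapiens; the MRCA is the root of the tree.
Branch lengths along that path: 0.30 + 0.26 + 0.25 + 0.23 + 0.07 + 0.18 + 0.23 + 0.07 + 0.20 + 0.02 + 0.04 = 1.85.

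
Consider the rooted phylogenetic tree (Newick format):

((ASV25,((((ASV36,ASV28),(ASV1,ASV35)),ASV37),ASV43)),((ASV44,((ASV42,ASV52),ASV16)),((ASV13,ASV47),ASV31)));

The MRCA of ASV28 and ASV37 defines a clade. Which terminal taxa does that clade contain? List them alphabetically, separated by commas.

ASV1, ASV28, ASV35, ASV36, ASV37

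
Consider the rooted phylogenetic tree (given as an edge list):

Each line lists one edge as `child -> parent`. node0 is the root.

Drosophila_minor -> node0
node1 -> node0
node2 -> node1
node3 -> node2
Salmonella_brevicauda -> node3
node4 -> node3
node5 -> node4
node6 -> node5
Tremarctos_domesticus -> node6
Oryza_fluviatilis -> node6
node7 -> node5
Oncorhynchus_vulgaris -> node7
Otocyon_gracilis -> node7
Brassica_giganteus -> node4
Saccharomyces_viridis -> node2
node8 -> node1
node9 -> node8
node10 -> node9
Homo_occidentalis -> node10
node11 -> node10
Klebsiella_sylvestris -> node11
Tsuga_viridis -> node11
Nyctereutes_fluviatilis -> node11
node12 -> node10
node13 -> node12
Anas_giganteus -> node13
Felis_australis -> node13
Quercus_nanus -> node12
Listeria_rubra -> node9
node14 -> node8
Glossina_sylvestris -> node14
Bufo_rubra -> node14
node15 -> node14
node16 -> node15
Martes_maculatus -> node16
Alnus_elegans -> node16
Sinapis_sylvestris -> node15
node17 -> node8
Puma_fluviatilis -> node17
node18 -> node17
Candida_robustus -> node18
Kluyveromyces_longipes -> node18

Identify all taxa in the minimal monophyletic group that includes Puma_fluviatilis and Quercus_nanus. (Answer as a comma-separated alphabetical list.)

Alnus_elegans, Anas_giganteus, Bufo_rubra, Candida_robustus, Felis_australis, Glossina_sylvestris, Homo_occidentalis, Klebsiella_sylvestris, Kluyveromyces_longipes, Listeria_rubra, Martes_maculatus, Nyctereutes_fluviatilis, Puma_fluviatilis, Quercus_nanus, Sinapis_sylvestris, Tsuga_viridis

Tracing Puma_fluviatilis: it sits inside (Puma_fluviatilis,(Candida_robustus,Kluyveromyces_longipes)).
Tracing Quercus_nanus: it sits inside ((Anas_giganteus,Felis_australis),Quercus_nanus).
The smallest clade enclosing both is (((Homo_occidentalis,(Klebsiella_sylvestris,Tsuga_viridis,Nyctereutes_fluviatilis),((Anas_giganteus,Felis_australis),Quercus_nanus)),Listeria_rubra),(Glossina_sylvestris,Bufo_rubra,((Martes_maculatus,Alnus_elegans),Sinapis_sylvestris)),(Puma_fluviatilis,(Candida_robustus,Kluyveromyces_longipes))); the answer is its 16 terminal taxa in alphabetical order.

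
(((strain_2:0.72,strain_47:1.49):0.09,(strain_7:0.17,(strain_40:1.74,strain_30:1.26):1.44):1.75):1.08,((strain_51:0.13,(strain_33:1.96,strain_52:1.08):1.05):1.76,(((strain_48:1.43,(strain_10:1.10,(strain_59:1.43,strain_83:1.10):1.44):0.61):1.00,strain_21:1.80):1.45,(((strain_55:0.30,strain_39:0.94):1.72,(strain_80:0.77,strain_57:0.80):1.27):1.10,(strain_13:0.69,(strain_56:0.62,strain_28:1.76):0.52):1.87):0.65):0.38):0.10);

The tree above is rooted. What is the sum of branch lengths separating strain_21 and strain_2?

5.62

The path runs strain_21 → … → MRCA → … → strain_2; the MRCA is the root of the tree.
Branch lengths along that path: 1.80 + 1.45 + 0.38 + 0.10 + 1.08 + 0.09 + 0.72 = 5.62.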